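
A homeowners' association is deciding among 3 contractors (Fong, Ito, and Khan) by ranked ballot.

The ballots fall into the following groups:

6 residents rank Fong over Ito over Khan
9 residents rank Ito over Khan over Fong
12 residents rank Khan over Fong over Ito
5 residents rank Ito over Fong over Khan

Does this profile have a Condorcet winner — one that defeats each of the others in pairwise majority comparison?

No

Head-to-head results (32 voters total):
Fong vs Ito: Fong wins 18–14.
Fong vs Khan: Khan wins 21–11.
Ito vs Khan: Ito wins 20–12.
No candidate beats all others: Fong beats Ito beats Khan beats Fong, a majority cycle.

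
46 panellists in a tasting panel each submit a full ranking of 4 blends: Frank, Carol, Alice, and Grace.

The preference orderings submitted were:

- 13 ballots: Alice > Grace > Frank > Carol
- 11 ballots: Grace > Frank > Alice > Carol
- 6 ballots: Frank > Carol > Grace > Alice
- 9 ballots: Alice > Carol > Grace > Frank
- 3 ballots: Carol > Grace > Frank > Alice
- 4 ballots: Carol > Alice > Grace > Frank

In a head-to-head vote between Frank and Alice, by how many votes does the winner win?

6

Ballots ranking Frank above Alice: 11+6+3 = 20.
Ballots ranking Alice above Frank: 13+9+4 = 26.
Alice wins 26–20, a margin of 6.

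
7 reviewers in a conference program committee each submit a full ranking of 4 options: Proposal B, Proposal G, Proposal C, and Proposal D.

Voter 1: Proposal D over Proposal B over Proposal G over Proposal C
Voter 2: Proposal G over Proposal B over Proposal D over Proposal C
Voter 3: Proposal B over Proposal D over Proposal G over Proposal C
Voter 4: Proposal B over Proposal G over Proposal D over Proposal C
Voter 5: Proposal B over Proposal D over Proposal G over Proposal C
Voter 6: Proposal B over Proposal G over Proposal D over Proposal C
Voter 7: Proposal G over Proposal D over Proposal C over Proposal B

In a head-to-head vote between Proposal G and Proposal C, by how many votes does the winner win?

Ballots ranking Proposal G above Proposal C: 7.
Ballots ranking Proposal C above Proposal G: 0.
Proposal G wins 7–0, a margin of 7.

7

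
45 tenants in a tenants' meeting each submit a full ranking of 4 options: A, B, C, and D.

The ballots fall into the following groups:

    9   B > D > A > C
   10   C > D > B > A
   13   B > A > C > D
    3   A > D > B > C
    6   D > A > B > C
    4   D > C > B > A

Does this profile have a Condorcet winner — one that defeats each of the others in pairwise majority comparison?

No

Head-to-head results (45 voters total):
A vs B: B wins 36–9.
A vs C: A wins 31–14.
A vs D: D wins 29–16.
B vs C: B wins 31–14.
B vs D: D wins 23–22.
C vs D: C wins 23–22.
No candidate beats all others: A beats C beats D beats A, a majority cycle.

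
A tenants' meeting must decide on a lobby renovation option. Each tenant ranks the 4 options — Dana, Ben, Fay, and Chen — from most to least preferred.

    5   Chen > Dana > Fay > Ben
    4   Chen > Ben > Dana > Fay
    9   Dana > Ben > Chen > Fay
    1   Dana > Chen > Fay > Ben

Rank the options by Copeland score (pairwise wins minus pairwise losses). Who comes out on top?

Pairwise results:
  Dana vs Ben: Dana wins 15–4.
  Dana vs Fay: Dana wins 19–0.
  Dana vs Chen: Dana wins 10–9.
  Ben vs Fay: Ben wins 13–6.
  Ben vs Chen: Chen wins 10–9.
  Fay vs Chen: Chen wins 19–0.
Copeland scores (wins − losses):
  Dana: 3 − 0 = 3
  Ben: 1 − 2 = -1
  Fay: 0 − 3 = -3
  Chen: 2 − 1 = 1
Dana has the best Copeland score.

Dana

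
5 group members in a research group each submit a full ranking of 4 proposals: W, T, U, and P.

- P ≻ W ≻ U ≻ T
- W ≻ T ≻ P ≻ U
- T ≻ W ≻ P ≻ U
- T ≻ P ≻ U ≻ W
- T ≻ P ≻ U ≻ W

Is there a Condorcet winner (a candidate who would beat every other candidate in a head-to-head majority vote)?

Head-to-head results (5 voters total):
W vs T: T wins 3–2.
W vs U: W wins 3–2.
W vs P: P wins 3–2.
T vs U: T wins 4–1.
T vs P: T wins 4–1.
U vs P: P wins 5–0.
T beats each rival — W (3–2), U (4–1), P (4–1) — so T is the Condorcet winner.

Yes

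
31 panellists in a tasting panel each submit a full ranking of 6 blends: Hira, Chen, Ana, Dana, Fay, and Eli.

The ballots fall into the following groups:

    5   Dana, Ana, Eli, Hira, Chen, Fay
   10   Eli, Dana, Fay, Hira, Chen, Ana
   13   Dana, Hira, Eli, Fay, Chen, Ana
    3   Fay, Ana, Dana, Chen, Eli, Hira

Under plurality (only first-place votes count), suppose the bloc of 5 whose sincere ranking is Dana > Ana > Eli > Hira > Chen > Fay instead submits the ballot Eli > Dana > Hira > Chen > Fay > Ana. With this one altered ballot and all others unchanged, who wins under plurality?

First-place totals with the altered ballot: Hira 0, Chen 0, Ana 0, Dana 13, Fay 3, Eli 15.
The switch changes the winner from Dana to Eli.

Eli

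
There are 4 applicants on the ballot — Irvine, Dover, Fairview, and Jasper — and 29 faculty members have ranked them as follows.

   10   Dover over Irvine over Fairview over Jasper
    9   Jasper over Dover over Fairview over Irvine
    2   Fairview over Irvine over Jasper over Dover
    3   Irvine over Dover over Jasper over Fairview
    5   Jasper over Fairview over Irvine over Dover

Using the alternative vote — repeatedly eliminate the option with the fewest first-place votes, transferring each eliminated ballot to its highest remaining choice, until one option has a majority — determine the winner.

Jasper

Round 1: Jasper 14, Dover 10, Irvine 3, Fairview 2. Fairview has the fewest and is eliminated.
Round 2: Jasper 14, Dover 10, Irvine 5. Irvine has the fewest and is eliminated.
Round 3: Jasper 16, Dover 13. Jasper has a majority.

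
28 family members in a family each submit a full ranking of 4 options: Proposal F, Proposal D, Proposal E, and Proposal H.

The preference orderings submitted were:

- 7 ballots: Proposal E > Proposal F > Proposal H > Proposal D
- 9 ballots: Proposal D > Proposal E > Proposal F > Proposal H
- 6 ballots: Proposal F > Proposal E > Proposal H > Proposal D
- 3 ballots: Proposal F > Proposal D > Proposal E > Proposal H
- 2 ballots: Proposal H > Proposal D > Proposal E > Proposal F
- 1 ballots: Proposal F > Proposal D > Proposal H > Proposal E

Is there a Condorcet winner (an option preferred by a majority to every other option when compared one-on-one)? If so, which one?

No Condorcet winner

Head-to-head results (28 voters total):
Proposal F vs Proposal D: Proposal F wins 17–11.
Proposal F vs Proposal E: Proposal E wins 18–10.
Proposal F vs Proposal H: Proposal F wins 26–2.
Proposal D vs Proposal E: Proposal D wins 15–13.
Proposal D vs Proposal H: Proposal H wins 15–13.
Proposal E vs Proposal H: Proposal E wins 25–3.
No candidate beats all others: Proposal F beats Proposal D beats Proposal E beats Proposal F, a majority cycle.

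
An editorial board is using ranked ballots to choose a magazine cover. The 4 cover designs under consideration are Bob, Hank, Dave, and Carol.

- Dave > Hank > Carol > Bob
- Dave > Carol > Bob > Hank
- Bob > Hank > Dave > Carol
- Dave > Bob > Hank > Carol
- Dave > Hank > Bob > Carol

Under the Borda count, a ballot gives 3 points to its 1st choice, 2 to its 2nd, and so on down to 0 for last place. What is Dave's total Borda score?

Borda scores:
  Bob: 0 + 1 + 3 + 2 + 1 = 7
  Hank: 2 + 0 + 2 + 1 + 2 = 7
  Dave: 3 + 3 + 1 + 3 + 3 = 13
  Carol: 1 + 2 + 0 + 0 + 0 = 3

13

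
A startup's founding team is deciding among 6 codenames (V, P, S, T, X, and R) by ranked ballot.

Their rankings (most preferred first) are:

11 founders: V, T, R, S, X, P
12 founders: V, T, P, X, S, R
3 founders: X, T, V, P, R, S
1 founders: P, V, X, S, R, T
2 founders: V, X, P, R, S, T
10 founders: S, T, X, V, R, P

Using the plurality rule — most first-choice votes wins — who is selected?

First-place vote totals:
  V: 25
  P: 1
  S: 10
  T: 0
  X: 3
  R: 0
V has the most first-place votes.

V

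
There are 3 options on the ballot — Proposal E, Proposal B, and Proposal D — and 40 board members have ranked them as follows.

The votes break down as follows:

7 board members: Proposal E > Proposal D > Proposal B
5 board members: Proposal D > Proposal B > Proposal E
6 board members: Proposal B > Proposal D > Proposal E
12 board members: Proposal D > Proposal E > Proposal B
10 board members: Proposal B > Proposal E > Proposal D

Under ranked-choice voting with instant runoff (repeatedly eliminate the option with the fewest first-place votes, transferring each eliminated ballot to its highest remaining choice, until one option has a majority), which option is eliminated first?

Proposal E

Round 1: Proposal D 17, Proposal B 16, Proposal E 7. Proposal E has the fewest and is eliminated.
Round 2: Proposal D 24, Proposal B 16. Proposal D has a majority.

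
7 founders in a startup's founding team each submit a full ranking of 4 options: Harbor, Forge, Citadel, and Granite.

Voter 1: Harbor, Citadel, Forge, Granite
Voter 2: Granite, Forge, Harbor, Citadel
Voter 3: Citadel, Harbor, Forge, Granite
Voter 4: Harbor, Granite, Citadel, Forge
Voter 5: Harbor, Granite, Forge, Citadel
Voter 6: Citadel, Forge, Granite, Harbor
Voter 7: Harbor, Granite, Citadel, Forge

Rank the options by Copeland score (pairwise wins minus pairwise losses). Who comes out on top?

Harbor

Pairwise results:
  Harbor vs Forge: Harbor wins 5–2.
  Harbor vs Citadel: Harbor wins 5–2.
  Harbor vs Granite: Harbor wins 5–2.
  Forge vs Citadel: Citadel wins 5–2.
  Forge vs Granite: Granite wins 4–3.
  Citadel vs Granite: Granite wins 4–3.
Copeland scores (wins − losses):
  Harbor: 3 − 0 = 3
  Forge: 0 − 3 = -3
  Citadel: 1 − 2 = -1
  Granite: 2 − 1 = 1
Harbor has the best Copeland score.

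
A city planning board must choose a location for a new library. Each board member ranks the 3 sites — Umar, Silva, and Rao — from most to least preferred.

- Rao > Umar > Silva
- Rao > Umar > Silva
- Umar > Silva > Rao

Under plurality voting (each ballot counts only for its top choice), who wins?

Rao

First-place vote totals:
  Umar: 1
  Silva: 0
  Rao: 2
Rao has the most first-place votes.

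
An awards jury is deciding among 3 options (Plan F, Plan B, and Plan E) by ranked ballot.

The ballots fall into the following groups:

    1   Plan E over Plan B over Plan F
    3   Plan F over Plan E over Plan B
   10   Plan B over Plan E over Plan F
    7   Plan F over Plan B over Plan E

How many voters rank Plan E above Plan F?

Ballots ranking Plan E above Plan F: 1+10 = 11.
Ballots ranking Plan F above Plan E: 3+7 = 10.
So 11 of 21 voters prefer Plan E to Plan F.

11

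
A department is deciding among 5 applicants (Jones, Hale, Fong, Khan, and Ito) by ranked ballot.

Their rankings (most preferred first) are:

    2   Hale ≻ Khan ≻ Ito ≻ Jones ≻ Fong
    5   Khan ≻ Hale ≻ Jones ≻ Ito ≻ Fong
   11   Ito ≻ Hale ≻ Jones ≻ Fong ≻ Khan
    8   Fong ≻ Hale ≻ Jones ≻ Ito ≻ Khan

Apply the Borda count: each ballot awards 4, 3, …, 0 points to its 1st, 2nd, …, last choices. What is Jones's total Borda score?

Borda scores:
  Jones: 2·1 + 5·2 + 11·2 + 8·2 = 50
  Hale: 2·4 + 5·3 + 11·3 + 8·3 = 80
  Fong: 2·0 + 5·0 + 11·1 + 8·4 = 43
  Khan: 2·3 + 5·4 + 11·0 + 8·0 = 26
  Ito: 2·2 + 5·1 + 11·4 + 8·1 = 61

50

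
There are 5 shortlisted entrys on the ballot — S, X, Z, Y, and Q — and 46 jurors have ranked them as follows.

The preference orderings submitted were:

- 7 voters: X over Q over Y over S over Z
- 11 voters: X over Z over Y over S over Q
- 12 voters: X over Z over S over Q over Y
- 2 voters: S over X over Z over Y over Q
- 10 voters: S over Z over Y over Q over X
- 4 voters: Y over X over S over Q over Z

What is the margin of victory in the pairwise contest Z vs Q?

Ballots ranking Z above Q: 11+12+2+10 = 35.
Ballots ranking Q above Z: 7+4 = 11.
Z wins 35–11, a margin of 24.

24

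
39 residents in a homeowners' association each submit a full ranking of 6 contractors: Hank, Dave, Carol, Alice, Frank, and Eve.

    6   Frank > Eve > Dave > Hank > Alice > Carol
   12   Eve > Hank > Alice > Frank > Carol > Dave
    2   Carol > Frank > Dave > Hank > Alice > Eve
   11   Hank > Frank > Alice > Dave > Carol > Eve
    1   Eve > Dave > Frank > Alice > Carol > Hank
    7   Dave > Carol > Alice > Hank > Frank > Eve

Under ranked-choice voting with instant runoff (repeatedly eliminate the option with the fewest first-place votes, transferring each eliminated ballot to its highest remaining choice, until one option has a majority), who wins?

Hank

Round 1: Eve 13, Hank 11, Dave 7, Frank 6, Carol 2, Alice 0. Alice has the fewest and is eliminated.
Round 2: Eve 13, Hank 11, Dave 7, Frank 6, Carol 2. Carol has the fewest and is eliminated.
Round 3: Eve 13, Hank 11, Frank 8, Dave 7. Dave has the fewest and is eliminated.
Round 4: Hank 18, Eve 13, Frank 8. Frank has the fewest and is eliminated.
Round 5: Hank 20, Eve 19. Hank has a majority.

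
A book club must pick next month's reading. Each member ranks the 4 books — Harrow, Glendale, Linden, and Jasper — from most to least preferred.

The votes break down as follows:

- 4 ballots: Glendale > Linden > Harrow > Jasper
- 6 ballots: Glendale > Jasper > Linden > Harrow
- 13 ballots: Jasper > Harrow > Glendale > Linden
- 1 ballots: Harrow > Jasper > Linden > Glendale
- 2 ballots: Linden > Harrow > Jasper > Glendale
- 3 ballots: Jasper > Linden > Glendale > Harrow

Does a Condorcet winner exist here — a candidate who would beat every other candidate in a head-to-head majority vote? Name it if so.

Jasper

Head-to-head results (29 voters total):
Harrow vs Glendale: Harrow wins 16–13.
Harrow vs Linden: Linden wins 15–14.
Harrow vs Jasper: Jasper wins 22–7.
Glendale vs Linden: Glendale wins 23–6.
Glendale vs Jasper: Jasper wins 19–10.
Linden vs Jasper: Jasper wins 23–6.
Jasper beats each rival — Harrow (22–7), Glendale (19–10), Linden (23–6) — so Jasper is the Condorcet winner.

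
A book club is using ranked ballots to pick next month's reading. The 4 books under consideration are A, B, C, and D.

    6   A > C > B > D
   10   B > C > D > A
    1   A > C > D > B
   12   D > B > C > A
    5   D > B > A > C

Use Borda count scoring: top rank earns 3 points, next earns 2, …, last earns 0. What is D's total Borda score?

62

Borda scores:
  A: 6·3 + 10·0 + 3 + 12·0 + 5·1 = 26
  B: 6·1 + 10·3 + 0 + 12·2 + 5·2 = 70
  C: 6·2 + 10·2 + 2 + 12·1 + 5·0 = 46
  D: 6·0 + 10·1 + 1 + 12·3 + 5·3 = 62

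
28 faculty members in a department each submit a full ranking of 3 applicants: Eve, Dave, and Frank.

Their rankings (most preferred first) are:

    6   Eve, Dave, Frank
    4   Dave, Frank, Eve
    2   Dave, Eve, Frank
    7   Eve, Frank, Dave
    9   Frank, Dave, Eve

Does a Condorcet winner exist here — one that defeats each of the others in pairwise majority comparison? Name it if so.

None — there is no Condorcet winner

Head-to-head results (28 voters total):
Eve vs Dave: Dave wins 15–13.
Eve vs Frank: Eve wins 15–13.
Dave vs Frank: Frank wins 16–12.
No candidate beats all others: Eve beats Frank beats Dave beats Eve, a majority cycle.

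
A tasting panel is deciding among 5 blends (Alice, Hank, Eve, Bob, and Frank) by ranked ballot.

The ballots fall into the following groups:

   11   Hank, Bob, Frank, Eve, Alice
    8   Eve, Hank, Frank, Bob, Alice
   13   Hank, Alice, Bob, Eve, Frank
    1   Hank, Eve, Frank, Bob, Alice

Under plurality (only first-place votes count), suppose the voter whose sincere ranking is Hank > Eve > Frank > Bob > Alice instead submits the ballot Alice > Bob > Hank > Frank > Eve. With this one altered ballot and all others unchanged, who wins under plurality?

First-place totals with the altered ballot: Alice 1, Hank 24, Eve 8, Bob 0, Frank 0.
The winner is unchanged: still Hank.

Hank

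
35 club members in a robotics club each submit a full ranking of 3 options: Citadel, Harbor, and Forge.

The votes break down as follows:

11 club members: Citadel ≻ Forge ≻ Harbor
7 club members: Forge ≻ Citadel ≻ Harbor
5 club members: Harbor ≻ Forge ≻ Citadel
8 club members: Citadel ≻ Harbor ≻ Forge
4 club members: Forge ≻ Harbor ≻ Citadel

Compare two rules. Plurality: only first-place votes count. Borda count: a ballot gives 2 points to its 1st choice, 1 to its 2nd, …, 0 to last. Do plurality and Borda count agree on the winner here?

Plurality first-place counts: Citadel 19, Harbor 5, Forge 11 → Citadel.
Borda totals: Citadel 45, Harbor 22, Forge 38 → Citadel.
The two rules agree on Citadel.

Yes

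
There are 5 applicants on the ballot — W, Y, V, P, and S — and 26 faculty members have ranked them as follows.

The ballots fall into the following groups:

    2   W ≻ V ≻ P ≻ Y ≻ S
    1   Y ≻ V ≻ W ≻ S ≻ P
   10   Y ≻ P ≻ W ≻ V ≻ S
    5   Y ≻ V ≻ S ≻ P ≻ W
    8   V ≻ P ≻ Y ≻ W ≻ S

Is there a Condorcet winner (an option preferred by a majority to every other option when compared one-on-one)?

Head-to-head results (26 voters total):
W vs Y: Y wins 24–2.
W vs V: V wins 14–12.
W vs P: P wins 23–3.
W vs S: W wins 21–5.
Y vs V: Y wins 16–10.
Y vs P: Y wins 16–10.
Y vs S: Y wins 26–0.
V vs P: V wins 16–10.
V vs S: V wins 26–0.
P vs S: P wins 20–6.
Y beats each rival — W (24–2), V (16–10), P (16–10), S (26–0) — so Y is the Condorcet winner.

Yes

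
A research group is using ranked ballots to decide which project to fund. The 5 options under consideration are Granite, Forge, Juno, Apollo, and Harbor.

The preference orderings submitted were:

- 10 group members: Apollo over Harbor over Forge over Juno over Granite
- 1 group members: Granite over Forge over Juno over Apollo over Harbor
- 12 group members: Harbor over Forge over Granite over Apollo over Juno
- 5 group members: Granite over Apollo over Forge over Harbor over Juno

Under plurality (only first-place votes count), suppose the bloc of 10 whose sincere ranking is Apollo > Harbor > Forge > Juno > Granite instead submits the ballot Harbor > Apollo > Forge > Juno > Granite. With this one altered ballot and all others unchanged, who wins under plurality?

First-place totals with the altered ballot: Granite 6, Forge 0, Juno 0, Apollo 0, Harbor 22.
The winner is unchanged: still Harbor.

Harbor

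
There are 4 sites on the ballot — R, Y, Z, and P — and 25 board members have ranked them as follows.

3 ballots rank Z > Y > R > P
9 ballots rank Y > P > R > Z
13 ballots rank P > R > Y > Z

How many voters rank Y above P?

Ballots ranking Y above P: 3+9 = 12.
Ballots ranking P above Y: 13.
So 12 of 25 voters prefer Y to P.

12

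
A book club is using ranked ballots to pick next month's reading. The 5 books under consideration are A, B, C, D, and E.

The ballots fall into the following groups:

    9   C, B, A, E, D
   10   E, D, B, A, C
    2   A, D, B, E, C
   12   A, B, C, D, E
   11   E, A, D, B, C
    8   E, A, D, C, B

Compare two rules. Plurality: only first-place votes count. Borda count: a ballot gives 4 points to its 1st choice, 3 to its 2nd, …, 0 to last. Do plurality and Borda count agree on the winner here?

No

Plurality first-place counts: A 14, B 0, C 9, D 0, E 29 → E.
Borda totals: A 141, B 98, C 68, D 86, E 127 → A.
The two rules disagree: plurality picks E, Borda picks A.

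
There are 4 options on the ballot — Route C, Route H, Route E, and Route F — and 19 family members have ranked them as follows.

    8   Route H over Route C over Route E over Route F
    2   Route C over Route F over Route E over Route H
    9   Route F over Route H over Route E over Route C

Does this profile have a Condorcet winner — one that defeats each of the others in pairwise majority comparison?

No

Head-to-head results (19 voters total):
Route C vs Route H: Route H wins 17–2.
Route C vs Route E: Route C wins 10–9.
Route C vs Route F: Route C wins 10–9.
Route H vs Route E: Route H wins 17–2.
Route H vs Route F: Route F wins 11–8.
Route E vs Route F: Route F wins 11–8.
No candidate beats all others: Route C beats Route F beats Route H beats Route C, a majority cycle.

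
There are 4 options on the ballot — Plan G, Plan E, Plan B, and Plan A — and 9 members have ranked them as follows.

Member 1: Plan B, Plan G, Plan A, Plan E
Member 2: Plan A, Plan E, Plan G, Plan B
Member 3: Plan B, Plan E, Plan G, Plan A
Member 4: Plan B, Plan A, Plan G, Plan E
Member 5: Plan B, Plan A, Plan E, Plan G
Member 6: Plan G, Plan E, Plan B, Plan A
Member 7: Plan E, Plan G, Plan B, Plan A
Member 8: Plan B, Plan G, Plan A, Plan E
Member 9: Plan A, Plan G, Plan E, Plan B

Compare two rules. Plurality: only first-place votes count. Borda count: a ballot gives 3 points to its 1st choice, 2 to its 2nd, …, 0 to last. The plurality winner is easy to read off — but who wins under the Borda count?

Plan B

Plurality first-place counts: Plan G 1, Plan E 1, Plan B 5, Plan A 2 → Plan B.
Borda totals: Plan G 14, Plan E 11, Plan B 17, Plan A 12 → Plan B.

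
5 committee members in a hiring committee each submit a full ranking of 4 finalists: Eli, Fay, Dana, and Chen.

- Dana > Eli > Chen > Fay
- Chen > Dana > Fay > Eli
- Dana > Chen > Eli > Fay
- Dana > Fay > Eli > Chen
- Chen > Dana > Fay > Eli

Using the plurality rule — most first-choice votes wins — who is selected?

First-place vote totals:
  Eli: 0
  Fay: 0
  Dana: 3
  Chen: 2
Dana has the most first-place votes.

Dana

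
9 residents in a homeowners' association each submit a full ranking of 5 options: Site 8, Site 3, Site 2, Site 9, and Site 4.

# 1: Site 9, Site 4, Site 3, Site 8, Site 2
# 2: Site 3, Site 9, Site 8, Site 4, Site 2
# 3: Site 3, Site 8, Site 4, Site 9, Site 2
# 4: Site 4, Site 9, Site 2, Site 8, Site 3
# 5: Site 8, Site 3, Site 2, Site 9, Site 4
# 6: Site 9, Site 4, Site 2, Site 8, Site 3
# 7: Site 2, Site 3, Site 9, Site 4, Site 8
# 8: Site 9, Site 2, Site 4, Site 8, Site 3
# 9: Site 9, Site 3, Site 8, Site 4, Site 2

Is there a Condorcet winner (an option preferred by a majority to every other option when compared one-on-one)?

Head-to-head results (9 voters total):
Site 8 vs Site 3: Site 3 wins 5–4.
Site 8 vs Site 2: Site 8 wins 5–4.
Site 8 vs Site 9: Site 9 wins 7–2.
Site 8 vs Site 4: Site 4 wins 5–4.
Site 3 vs Site 2: Site 3 wins 5–4.
Site 3 vs Site 9: Site 9 wins 5–4.
Site 3 vs Site 4: Site 3 wins 5–4.
Site 2 vs Site 9: Site 9 wins 7–2.
Site 2 vs Site 4: Site 4 wins 6–3.
Site 9 vs Site 4: Site 9 wins 7–2.
Site 9 beats each rival — Site 8 (7–2), Site 3 (5–4), Site 2 (7–2), Site 4 (7–2) — so Site 9 is the Condorcet winner.

Yes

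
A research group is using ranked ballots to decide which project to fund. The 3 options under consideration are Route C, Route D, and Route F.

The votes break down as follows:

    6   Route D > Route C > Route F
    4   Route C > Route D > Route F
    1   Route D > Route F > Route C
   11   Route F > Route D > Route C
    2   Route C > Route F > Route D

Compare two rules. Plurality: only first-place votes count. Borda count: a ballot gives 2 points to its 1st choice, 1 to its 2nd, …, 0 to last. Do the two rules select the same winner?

No

Plurality first-place counts: Route C 6, Route D 7, Route F 11 → Route F.
Borda totals: Route C 18, Route D 29, Route F 25 → Route D.
The two rules disagree: plurality picks Route F, Borda picks Route D.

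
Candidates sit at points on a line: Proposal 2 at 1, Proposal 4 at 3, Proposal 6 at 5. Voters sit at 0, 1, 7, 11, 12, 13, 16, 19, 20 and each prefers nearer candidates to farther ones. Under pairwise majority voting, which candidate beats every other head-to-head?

Proposal 6

With single-peaked preferences on a line, the Condorcet winner is the candidate closest to the median voter.
The median voter (position 12) is closest to Proposal 6 at 5.
Check: Proposal 6 vs Proposal 4 — voters closer to Proposal 6: 7 of 9.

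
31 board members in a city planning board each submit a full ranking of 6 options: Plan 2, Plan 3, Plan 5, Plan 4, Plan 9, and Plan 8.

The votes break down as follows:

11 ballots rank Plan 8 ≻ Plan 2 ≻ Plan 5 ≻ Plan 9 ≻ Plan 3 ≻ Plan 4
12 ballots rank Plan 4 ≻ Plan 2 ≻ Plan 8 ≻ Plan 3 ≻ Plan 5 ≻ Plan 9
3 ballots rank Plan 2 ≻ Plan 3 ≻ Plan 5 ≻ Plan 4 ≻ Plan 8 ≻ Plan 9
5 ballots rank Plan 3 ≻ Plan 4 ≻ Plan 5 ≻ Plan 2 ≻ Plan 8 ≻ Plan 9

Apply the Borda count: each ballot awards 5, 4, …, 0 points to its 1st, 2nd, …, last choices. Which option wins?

Plan 2

Borda scores:
  Plan 2: 11·4 + 12·4 + 3·5 + 5·2 = 117
  Plan 3: 11·1 + 12·2 + 3·4 + 5·5 = 72
  Plan 5: 11·3 + 12·1 + 3·3 + 5·3 = 69
  Plan 4: 11·0 + 12·5 + 3·2 + 5·4 = 86
  Plan 9: 11·2 + 12·0 + 3·0 + 5·0 = 22
  Plan 8: 11·5 + 12·3 + 3·1 + 5·1 = 99
Plan 2 has the highest total.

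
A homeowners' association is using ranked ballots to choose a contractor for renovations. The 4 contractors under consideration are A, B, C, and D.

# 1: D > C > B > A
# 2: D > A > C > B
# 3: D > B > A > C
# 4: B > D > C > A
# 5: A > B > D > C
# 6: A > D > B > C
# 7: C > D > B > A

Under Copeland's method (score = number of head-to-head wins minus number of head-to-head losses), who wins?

Pairwise results:
  A vs B: B wins 4–3.
  A vs C: A wins 4–3.
  A vs D: D wins 5–2.
  B vs C: B wins 4–3.
  B vs D: D wins 5–2.
  C vs D: D wins 6–1.
Copeland scores (wins − losses):
  A: 1 − 2 = -1
  B: 2 − 1 = 1
  C: 0 − 3 = -3
  D: 3 − 0 = 3
D has the best Copeland score.

D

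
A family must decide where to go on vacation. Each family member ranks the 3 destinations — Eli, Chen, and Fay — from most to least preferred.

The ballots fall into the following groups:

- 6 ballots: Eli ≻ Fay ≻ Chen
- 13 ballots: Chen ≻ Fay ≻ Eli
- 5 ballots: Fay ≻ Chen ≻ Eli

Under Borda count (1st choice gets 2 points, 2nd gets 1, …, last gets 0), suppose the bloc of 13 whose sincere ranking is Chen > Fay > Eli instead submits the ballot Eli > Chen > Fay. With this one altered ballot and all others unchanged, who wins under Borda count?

Eli

Borda totals with the altered ballot: Eli 38, Chen 18, Fay 16.
The switch changes the winner from Chen to Eli.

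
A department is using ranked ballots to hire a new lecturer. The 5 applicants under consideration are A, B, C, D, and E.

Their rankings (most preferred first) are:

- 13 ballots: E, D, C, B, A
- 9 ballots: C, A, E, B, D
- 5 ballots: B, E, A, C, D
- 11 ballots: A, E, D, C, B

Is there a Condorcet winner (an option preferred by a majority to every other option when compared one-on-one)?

Head-to-head results (38 voters total):
A vs B: A wins 20–18.
A vs C: C wins 22–16.
A vs D: A wins 25–13.
A vs E: A wins 20–18.
B vs C: C wins 33–5.
B vs D: D wins 24–14.
B vs E: E wins 33–5.
C vs D: D wins 24–14.
C vs E: E wins 29–9.
D vs E: E wins 38–0.
No candidate beats all others: A beats D beats C beats A, a majority cycle.

No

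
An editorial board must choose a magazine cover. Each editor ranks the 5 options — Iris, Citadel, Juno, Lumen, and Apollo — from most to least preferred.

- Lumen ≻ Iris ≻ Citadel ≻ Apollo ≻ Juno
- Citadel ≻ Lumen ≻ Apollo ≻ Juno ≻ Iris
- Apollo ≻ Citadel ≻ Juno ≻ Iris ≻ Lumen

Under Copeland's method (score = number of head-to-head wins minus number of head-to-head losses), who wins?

Pairwise results:
  Iris vs Citadel: Citadel wins 2–1.
  Iris vs Juno: Juno wins 2–1.
  Iris vs Lumen: Lumen wins 2–1.
  Iris vs Apollo: Apollo wins 2–1.
  Citadel vs Juno: Citadel wins 3–0.
  Citadel vs Lumen: Citadel wins 2–1.
  Citadel vs Apollo: Citadel wins 2–1.
  Juno vs Lumen: Lumen wins 2–1.
  Juno vs Apollo: Apollo wins 3–0.
  Lumen vs Apollo: Lumen wins 2–1.
Copeland scores (wins − losses):
  Iris: 0 − 4 = -4
  Citadel: 4 − 0 = 4
  Juno: 1 − 3 = -2
  Lumen: 3 − 1 = 2
  Apollo: 2 − 2 = 0
Citadel has the best Copeland score.

Citadel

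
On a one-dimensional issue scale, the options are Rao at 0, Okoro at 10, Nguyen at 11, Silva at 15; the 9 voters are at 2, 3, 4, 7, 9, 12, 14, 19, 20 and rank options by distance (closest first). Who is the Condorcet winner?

Okoro

With single-peaked preferences on a line, the Condorcet winner is the candidate closest to the median voter.
The median voter (position 9) is closest to Okoro at 10.
Check: Okoro vs Nguyen — voters closer to Okoro: 5 of 9.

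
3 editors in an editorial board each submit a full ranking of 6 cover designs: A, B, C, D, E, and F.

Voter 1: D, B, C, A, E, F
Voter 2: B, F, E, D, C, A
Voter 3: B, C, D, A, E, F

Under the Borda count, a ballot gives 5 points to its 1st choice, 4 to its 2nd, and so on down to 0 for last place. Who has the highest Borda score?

Borda scores:
  A: 2 + 0 + 2 = 4
  B: 4 + 5 + 5 = 14
  C: 3 + 1 + 4 = 8
  D: 5 + 2 + 3 = 10
  E: 1 + 3 + 1 = 5
  F: 0 + 4 + 0 = 4
B has the highest total.

B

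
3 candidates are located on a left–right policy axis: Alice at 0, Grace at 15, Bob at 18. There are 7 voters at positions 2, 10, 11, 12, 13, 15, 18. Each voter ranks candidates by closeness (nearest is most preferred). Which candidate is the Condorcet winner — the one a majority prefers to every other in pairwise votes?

With single-peaked preferences on a line, the Condorcet winner is the candidate closest to the median voter.
The median voter (position 12) is closest to Grace at 15.
Check: Grace vs Alice — voters closer to Grace: 6 of 7.

Grace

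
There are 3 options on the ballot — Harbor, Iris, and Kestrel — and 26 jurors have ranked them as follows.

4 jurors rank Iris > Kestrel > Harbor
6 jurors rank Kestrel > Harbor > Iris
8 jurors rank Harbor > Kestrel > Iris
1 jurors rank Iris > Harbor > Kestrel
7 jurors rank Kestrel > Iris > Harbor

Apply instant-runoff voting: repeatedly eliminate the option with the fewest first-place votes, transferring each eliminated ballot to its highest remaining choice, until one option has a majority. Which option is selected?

Round 1: Kestrel 13, Harbor 8, Iris 5. Iris has the fewest and is eliminated.
Round 2: Kestrel 17, Harbor 9. Kestrel has a majority.

Kestrel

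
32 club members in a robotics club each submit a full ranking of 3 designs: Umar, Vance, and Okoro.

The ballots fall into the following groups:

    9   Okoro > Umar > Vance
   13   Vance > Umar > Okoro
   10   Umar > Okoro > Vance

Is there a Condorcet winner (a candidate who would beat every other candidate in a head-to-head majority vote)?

Head-to-head results (32 voters total):
Umar vs Vance: Umar wins 19–13.
Umar vs Okoro: Umar wins 23–9.
Vance vs Okoro: Okoro wins 19–13.
Umar beats each rival — Vance (19–13), Okoro (23–9) — so Umar is the Condorcet winner.

Yes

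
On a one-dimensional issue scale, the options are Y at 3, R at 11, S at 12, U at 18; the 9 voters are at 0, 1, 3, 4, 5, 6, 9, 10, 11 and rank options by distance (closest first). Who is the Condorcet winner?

With single-peaked preferences on a line, the Condorcet winner is the candidate closest to the median voter.
The median voter (position 5) is closest to Y at 3.
Check: Y vs U — voters closer to Y: 8 of 9.

Y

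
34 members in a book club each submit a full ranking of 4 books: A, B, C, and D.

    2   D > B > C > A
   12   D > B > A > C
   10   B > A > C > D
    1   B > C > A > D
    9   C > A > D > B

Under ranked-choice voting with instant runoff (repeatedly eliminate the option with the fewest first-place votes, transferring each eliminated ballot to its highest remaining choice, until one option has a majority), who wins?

D

Round 1: D 14, B 11, C 9, A 0. A has the fewest and is eliminated.
Round 2: D 14, B 11, C 9. C has the fewest and is eliminated.
Round 3: D 23, B 11. D has a majority.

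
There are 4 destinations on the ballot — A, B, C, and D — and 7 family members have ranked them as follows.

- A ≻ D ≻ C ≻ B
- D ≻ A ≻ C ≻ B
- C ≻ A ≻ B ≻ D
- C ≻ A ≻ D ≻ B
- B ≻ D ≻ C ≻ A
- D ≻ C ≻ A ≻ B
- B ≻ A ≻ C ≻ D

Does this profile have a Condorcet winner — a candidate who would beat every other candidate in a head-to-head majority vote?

No

Head-to-head results (7 voters total):
A vs B: A wins 5–2.
A vs C: C wins 4–3.
A vs D: A wins 4–3.
B vs C: C wins 5–2.
B vs D: D wins 4–3.
C vs D: D wins 4–3.
No candidate beats all others: A beats D beats C beats A, a majority cycle.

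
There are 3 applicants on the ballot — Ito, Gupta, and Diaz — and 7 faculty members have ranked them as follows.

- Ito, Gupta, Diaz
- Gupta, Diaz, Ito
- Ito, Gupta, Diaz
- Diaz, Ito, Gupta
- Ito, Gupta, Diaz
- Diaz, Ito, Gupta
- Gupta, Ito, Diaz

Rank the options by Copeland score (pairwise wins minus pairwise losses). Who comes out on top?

Pairwise results:
  Ito vs Gupta: Ito wins 5–2.
  Ito vs Diaz: Ito wins 4–3.
  Gupta vs Diaz: Gupta wins 5–2.
Copeland scores (wins − losses):
  Ito: 2 − 0 = 2
  Gupta: 1 − 1 = 0
  Diaz: 0 − 2 = -2
Ito has the best Copeland score.

Ito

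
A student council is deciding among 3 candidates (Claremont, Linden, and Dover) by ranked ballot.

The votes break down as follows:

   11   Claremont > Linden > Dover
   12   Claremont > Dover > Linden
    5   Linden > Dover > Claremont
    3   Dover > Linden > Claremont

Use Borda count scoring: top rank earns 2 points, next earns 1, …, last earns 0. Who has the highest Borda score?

Claremont

Borda scores:
  Claremont: 11·2 + 12·2 + 5·0 + 3·0 = 46
  Linden: 11·1 + 12·0 + 5·2 + 3·1 = 24
  Dover: 11·0 + 12·1 + 5·1 + 3·2 = 23
Claremont has the highest total.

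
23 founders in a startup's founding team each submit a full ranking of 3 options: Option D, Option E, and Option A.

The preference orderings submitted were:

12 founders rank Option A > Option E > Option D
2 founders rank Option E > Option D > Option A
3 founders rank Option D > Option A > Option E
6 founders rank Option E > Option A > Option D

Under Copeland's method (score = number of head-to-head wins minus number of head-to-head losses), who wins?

Pairwise results:
  Option D vs Option E: Option E wins 20–3.
  Option D vs Option A: Option A wins 18–5.
  Option E vs Option A: Option A wins 15–8.
Copeland scores (wins − losses):
  Option D: 0 − 2 = -2
  Option E: 1 − 1 = 0
  Option A: 2 − 0 = 2
Option A has the best Copeland score.

Option A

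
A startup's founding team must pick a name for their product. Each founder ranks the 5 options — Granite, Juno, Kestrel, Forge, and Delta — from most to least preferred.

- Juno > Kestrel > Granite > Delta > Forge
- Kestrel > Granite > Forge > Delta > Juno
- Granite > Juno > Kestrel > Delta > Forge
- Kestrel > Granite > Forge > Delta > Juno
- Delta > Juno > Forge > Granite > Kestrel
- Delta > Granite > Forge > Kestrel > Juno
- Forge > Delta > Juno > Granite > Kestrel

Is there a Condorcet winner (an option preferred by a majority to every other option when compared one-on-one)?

Head-to-head results (7 voters total):
Granite vs Juno: Granite wins 4–3.
Granite vs Kestrel: Granite wins 4–3.
Granite vs Forge: Granite wins 5–2.
Granite vs Delta: Granite wins 4–3.
Juno vs Kestrel: Juno wins 4–3.
Juno vs Forge: Forge wins 4–3.
Juno vs Delta: Delta wins 5–2.
Kestrel vs Forge: Kestrel wins 4–3.
Kestrel vs Delta: Kestrel wins 4–3.
Forge vs Delta: Delta wins 4–3.
Granite beats each rival — Juno (4–3), Kestrel (4–3), Forge (5–2), Delta (4–3) — so Granite is the Condorcet winner.

Yes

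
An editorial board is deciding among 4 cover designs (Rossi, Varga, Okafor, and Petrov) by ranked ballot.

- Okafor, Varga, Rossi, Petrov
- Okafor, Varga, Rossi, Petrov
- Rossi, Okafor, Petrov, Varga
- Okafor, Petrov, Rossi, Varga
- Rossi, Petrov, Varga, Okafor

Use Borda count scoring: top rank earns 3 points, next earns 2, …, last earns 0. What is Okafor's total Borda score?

11

Borda scores:
  Rossi: 1 + 1 + 3 + 1 + 3 = 9
  Varga: 2 + 2 + 0 + 0 + 1 = 5
  Okafor: 3 + 3 + 2 + 3 + 0 = 11
  Petrov: 0 + 0 + 1 + 2 + 2 = 5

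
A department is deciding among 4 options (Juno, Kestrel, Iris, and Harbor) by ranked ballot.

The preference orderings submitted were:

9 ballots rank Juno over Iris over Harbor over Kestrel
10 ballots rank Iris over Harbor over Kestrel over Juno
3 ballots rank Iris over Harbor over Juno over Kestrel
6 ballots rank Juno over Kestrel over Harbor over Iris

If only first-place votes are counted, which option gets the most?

First-place vote totals:
  Juno: 15
  Kestrel: 0
  Iris: 13
  Harbor: 0
Juno has the most first-place votes.

Juno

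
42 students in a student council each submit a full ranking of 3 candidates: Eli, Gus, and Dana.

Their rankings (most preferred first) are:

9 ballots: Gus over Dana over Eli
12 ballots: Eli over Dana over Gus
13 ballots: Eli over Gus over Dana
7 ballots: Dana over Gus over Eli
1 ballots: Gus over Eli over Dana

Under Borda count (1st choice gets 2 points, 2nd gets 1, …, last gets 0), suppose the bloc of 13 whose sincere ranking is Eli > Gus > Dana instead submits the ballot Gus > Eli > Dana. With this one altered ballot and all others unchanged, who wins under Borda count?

Gus

Borda totals with the altered ballot: Eli 38, Gus 53, Dana 35.
The switch changes the winner from Eli to Gus.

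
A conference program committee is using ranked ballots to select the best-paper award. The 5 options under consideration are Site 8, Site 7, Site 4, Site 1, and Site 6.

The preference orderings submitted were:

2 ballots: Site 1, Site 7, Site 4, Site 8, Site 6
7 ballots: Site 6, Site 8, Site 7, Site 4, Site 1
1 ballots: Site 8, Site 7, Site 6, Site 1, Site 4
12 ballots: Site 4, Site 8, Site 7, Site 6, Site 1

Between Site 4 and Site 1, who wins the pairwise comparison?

Ballots ranking Site 4 above Site 1: 7+12 = 19.
Ballots ranking Site 1 above Site 4: 2+1 = 3.
Site 4 wins the head-to-head, 19–3.

Site 4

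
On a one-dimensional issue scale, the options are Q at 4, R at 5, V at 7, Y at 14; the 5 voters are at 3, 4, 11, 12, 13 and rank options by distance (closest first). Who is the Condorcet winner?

Y

With single-peaked preferences on a line, the Condorcet winner is the candidate closest to the median voter.
The median voter (position 11) is closest to Y at 14.
Check: Y vs V — voters closer to Y: 3 of 5.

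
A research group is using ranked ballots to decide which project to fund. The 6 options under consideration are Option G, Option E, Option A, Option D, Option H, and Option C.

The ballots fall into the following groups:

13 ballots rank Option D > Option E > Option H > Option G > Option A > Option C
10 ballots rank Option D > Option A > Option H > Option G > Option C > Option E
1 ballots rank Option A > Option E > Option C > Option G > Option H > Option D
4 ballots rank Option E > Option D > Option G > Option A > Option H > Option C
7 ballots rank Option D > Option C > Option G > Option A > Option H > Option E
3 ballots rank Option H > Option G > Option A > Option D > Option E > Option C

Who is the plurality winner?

Option D

First-place vote totals:
  Option G: 0
  Option E: 4
  Option A: 1
  Option D: 30
  Option H: 3
  Option C: 0
Option D has the most first-place votes.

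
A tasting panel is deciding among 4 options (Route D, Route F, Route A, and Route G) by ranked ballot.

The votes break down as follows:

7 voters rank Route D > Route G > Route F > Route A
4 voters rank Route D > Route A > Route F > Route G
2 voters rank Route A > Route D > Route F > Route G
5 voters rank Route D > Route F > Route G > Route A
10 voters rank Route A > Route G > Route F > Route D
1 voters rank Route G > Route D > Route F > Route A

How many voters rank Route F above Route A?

Ballots ranking Route F above Route A: 7+5+1 = 13.
Ballots ranking Route A above Route F: 4+2+10 = 16.
So 13 of 29 voters prefer Route F to Route A.

13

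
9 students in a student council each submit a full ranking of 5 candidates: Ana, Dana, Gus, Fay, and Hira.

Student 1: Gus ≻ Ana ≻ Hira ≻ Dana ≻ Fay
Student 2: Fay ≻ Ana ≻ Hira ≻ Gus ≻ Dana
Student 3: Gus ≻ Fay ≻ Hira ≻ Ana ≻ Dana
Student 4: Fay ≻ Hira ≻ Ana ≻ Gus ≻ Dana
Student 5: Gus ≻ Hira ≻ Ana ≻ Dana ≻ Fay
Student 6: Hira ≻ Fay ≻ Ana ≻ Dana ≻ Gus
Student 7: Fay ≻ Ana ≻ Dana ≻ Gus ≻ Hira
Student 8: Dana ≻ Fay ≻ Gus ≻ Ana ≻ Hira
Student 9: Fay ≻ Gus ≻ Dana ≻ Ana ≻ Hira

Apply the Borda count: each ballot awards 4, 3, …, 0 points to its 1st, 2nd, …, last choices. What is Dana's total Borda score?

11

Borda scores:
  Ana: 3 + 3 + 1 + 2 + 2 + 2 + 3 + 1 + 1 = 18
  Dana: 1 + 0 + 0 + 0 + 1 + 1 + 2 + 4 + 2 = 11
  Gus: 4 + 1 + 4 + 1 + 4 + 0 + 1 + 2 + 3 = 20
  Fay: 0 + 4 + 3 + 4 + 0 + 3 + 4 + 3 + 4 = 25
  Hira: 2 + 2 + 2 + 3 + 3 + 4 + 0 + 0 + 0 = 16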